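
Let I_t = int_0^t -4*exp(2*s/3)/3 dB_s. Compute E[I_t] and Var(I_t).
E[I_t] = 0; Var(I_t) = 4*exp(4*t/3)/3 - 4/3

The Itô integral of a deterministic integrand f(s) has mean 0 because each increment f(s) * (B_{s+ds} - B_s) has mean 0. By the Itô isometry:
  Var( int_0^t f(s) dB_s ) = E[ (int_0^t f(s) dB_s)^2 ] = int_0^t f(s)^2 ds.
Here f(s) = -4*exp(2*s/3)/3, so f(s)^2 = 16*exp(4*s/3)/9. Integrate:
  int_0^t (16*exp(4*s/3)/9) ds = 4*exp(4*t/3)/3 - 4/3.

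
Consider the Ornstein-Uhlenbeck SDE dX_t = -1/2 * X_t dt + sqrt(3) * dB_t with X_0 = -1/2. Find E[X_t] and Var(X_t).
E[X_t] = -exp(-t/2)/2; Var(X_t) = 3 - 3*exp(-t)

The OU SDE dX = -theta X dt + sigma dB admits the integrating factor exp(theta t): d(exp(theta t) X_t) = sigma exp(theta t) dB_t. Integrating from 0 to t:
  X_t = x_0 * exp(-theta t) + sigma * int_0^t exp(-theta (t-s)) dB_s.
The Itô integral has mean 0 and (by the Itô isometry) variance sigma^2 * int_0^t exp(-2 theta (t - s)) ds = sigma^2 * (1 - exp(-2 theta t)) / (2 theta).
With theta = 1/2, sigma = sqrt(3), x_0 = -1/2:
  E[X_t] = -1/2 * exp(-1/2 t) = -exp(-t/2)/2
  Var(X_t) = (sqrt(3))^2 * (1 - exp(-2*1/2 t)) / (2 * 1/2) = 3 - 3*exp(-t).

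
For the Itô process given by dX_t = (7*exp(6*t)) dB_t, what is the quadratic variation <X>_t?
<X>_t = 49*exp(12*t)/12 - 49/12

For an Itô process dX_t = a(t) dt + b(t) dB_t, the quadratic variation is <X>_t = int_0^t b(s)^2 ds (the drift term does not contribute). Here b(s) = 7*exp(6*s), so
  b(s)^2 = 49*exp(12*s).
Integrating from 0 to t:
  <X>_t = int_0^t (49*exp(12*s)) ds = 49*exp(12*t)/12 - 49/12.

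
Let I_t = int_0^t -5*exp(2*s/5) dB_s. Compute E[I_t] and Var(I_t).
E[I_t] = 0; Var(I_t) = 125*exp(4*t/5)/4 - 125/4

The Itô integral of a deterministic integrand f(s) has mean 0 because each increment f(s) * (B_{s+ds} - B_s) has mean 0. By the Itô isometry:
  Var( int_0^t f(s) dB_s ) = E[ (int_0^t f(s) dB_s)^2 ] = int_0^t f(s)^2 ds.
Here f(s) = -5*exp(2*s/5), so f(s)^2 = 25*exp(4*s/5). Integrate:
  int_0^t (25*exp(4*s/5)) ds = 125*exp(4*t/5)/4 - 125/4.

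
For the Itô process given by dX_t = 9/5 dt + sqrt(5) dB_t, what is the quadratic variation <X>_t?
<X>_t = 5*t

For an Itô process dX_t = a(t) dt + b(t) dB_t, the quadratic variation is <X>_t = int_0^t b(s)^2 ds (the drift term does not contribute). Here b(s) = sqrt(5), so
  b(s)^2 = 5.
Integrating from 0 to t:
  <X>_t = int_0^t (5) ds = 5*t.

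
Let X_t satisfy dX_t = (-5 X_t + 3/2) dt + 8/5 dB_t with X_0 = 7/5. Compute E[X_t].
E[X_t] = 3/10 + 11*exp(-5*t)/10

Taking expectations and using E[dB_t] = 0, the mean m(t) = E[X_t] satisfies the ODE m'(t) = a m(t) + b with m(0) = x_0. With a = -5, b = 3/2, x_0 = 7/5, the solution is
  m(t) = x_0 * exp(a t) + (b/a) * (exp(a t) - 1)
       = (7/5) * exp((-5) t) + ((3/2)/(-5)) * (exp((-5) t) - 1)
       = 3/10 + 11*exp(-5*t)/10.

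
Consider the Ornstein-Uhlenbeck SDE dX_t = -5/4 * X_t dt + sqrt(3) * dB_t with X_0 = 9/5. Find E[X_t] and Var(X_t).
E[X_t] = 9*exp(-5*t/4)/5; Var(X_t) = 6/5 - 6*exp(-5*t/2)/5

The OU SDE dX = -theta X dt + sigma dB admits the integrating factor exp(theta t): d(exp(theta t) X_t) = sigma exp(theta t) dB_t. Integrating from 0 to t:
  X_t = x_0 * exp(-theta t) + sigma * int_0^t exp(-theta (t-s)) dB_s.
The Itô integral has mean 0 and (by the Itô isometry) variance sigma^2 * int_0^t exp(-2 theta (t - s)) ds = sigma^2 * (1 - exp(-2 theta t)) / (2 theta).
With theta = 5/4, sigma = sqrt(3), x_0 = 9/5:
  E[X_t] = 9/5 * exp(-5/4 t) = 9*exp(-5*t/4)/5
  Var(X_t) = (sqrt(3))^2 * (1 - exp(-2*5/4 t)) / (2 * 5/4) = 6/5 - 6*exp(-5*t/2)/5.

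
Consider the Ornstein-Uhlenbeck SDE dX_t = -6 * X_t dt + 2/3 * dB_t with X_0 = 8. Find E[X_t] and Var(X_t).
E[X_t] = 8*exp(-6*t); Var(X_t) = 1/27 - exp(-12*t)/27

The OU SDE dX = -theta X dt + sigma dB admits the integrating factor exp(theta t): d(exp(theta t) X_t) = sigma exp(theta t) dB_t. Integrating from 0 to t:
  X_t = x_0 * exp(-theta t) + sigma * int_0^t exp(-theta (t-s)) dB_s.
The Itô integral has mean 0 and (by the Itô isometry) variance sigma^2 * int_0^t exp(-2 theta (t - s)) ds = sigma^2 * (1 - exp(-2 theta t)) / (2 theta).
With theta = 6, sigma = 2/3, x_0 = 8:
  E[X_t] = 8 * exp(-6 t) = 8*exp(-6*t)
  Var(X_t) = (2/3)^2 * (1 - exp(-2*6 t)) / (2 * 6) = 1/27 - exp(-12*t)/27.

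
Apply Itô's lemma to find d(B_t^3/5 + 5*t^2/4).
d(B_t^3/5 + 5*t^2/4) = (3*B_t/5 + 5*t/2) dt + (3*B_t^2/5) dB_t

Itô's formula for f(t, x): d f(t, B_t) = (f_t + (1/2) f_xx) dt + f_x dB_t. Compute partials of f(t, x) = 5*t^2/4 + x^3/5:
  f_t(t,x)  = 5*t/2
  f_x(t,x)  = 3*x^2/5
  f_xx(t,x) = 6*x/5
Assemble drift = f_t + (1/2) f_xx = 5*t/2 + 3*x/5 and diffusion = f_x = 3*x^2/5. Substituting x = B_t:
  d(B_t^3/5 + 5*t^2/4) = (3*B_t/5 + 5*t/2) dt + (3*B_t^2/5) dB_t.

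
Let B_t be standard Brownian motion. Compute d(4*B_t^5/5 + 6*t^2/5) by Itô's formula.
d(4*B_t^5/5 + 6*t^2/5) = (8*B_t^3 + 12*t/5) dt + (4*B_t^4) dB_t

Itô's formula for f(t, x): d f(t, B_t) = (f_t + (1/2) f_xx) dt + f_x dB_t. Compute partials of f(t, x) = 6*t^2/5 + 4*x^5/5:
  f_t(t,x)  = 12*t/5
  f_x(t,x)  = 4*x^4
  f_xx(t,x) = 16*x^3
Assemble drift = f_t + (1/2) f_xx = 12*t/5 + 8*x^3 and diffusion = f_x = 4*x^4. Substituting x = B_t:
  d(4*B_t^5/5 + 6*t^2/5) = (8*B_t^3 + 12*t/5) dt + (4*B_t^4) dB_t.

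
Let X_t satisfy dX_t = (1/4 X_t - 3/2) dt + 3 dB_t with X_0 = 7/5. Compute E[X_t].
E[X_t] = 6 - 23*exp(t/4)/5

Taking expectations and using E[dB_t] = 0, the mean m(t) = E[X_t] satisfies the ODE m'(t) = a m(t) + b with m(0) = x_0. With a = 1/4, b = -3/2, x_0 = 7/5, the solution is
  m(t) = x_0 * exp(a t) + (b/a) * (exp(a t) - 1)
       = (7/5) * exp((1/4) t) + ((-3/2)/(1/4)) * (exp((1/4) t) - 1)
       = 6 - 23*exp(t/4)/5.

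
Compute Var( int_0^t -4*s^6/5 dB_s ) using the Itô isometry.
Var = 16*t^13/325

The Itô integral of a deterministic integrand f(s) has mean 0 because each increment f(s) * (B_{s+ds} - B_s) has mean 0. By the Itô isometry:
  Var( int_0^t f(s) dB_s ) = E[ (int_0^t f(s) dB_s)^2 ] = int_0^t f(s)^2 ds.
Here f(s) = -4*s^6/5, so f(s)^2 = 16*s^12/25. Integrate:
  int_0^t (16*s^12/25) ds = 16*t^13/325.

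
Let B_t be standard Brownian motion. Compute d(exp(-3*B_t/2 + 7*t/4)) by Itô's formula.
d(exp(-3*B_t/2 + 7*t/4)) = (23*exp(-3*B_t/2 + 7*t/4)/8) dt + (-3*exp(-3*B_t/2 + 7*t/4)/2) dB_t

Itô's formula for f(t, x): d f(t, B_t) = (f_t + (1/2) f_xx) dt + f_x dB_t. Compute partials of f(t, x) = exp(7*t/4 - 3*x/2):
  f_t(t,x)  = 7*exp(7*t/4 - 3*x/2)/4
  f_x(t,x)  = -3*exp(7*t/4 - 3*x/2)/2
  f_xx(t,x) = 9*exp(7*t/4 - 3*x/2)/4
Assemble drift = f_t + (1/2) f_xx = 23*exp(7*t/4 - 3*x/2)/8 and diffusion = f_x = -3*exp(7*t/4 - 3*x/2)/2. Substituting x = B_t:
  d(exp(-3*B_t/2 + 7*t/4)) = (23*exp(-3*B_t/2 + 7*t/4)/8) dt + (-3*exp(-3*B_t/2 + 7*t/4)/2) dB_t.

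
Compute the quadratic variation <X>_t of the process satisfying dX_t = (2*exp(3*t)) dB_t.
<X>_t = 2*exp(6*t)/3 - 2/3

For an Itô process dX_t = a(t) dt + b(t) dB_t, the quadratic variation is <X>_t = int_0^t b(s)^2 ds (the drift term does not contribute). Here b(s) = 2*exp(3*s), so
  b(s)^2 = 4*exp(6*s).
Integrating from 0 to t:
  <X>_t = int_0^t (4*exp(6*s)) ds = 2*exp(6*t)/3 - 2/3.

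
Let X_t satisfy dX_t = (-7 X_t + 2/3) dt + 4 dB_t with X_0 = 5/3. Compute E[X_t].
E[X_t] = 2/21 + 11*exp(-7*t)/7

Taking expectations and using E[dB_t] = 0, the mean m(t) = E[X_t] satisfies the ODE m'(t) = a m(t) + b with m(0) = x_0. With a = -7, b = 2/3, x_0 = 5/3, the solution is
  m(t) = x_0 * exp(a t) + (b/a) * (exp(a t) - 1)
       = (5/3) * exp((-7) t) + ((2/3)/(-7)) * (exp((-7) t) - 1)
       = 2/21 + 11*exp(-7*t)/7.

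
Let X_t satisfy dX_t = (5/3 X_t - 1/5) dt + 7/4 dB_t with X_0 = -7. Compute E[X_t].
E[X_t] = 3/25 - 178*exp(5*t/3)/25

Taking expectations and using E[dB_t] = 0, the mean m(t) = E[X_t] satisfies the ODE m'(t) = a m(t) + b with m(0) = x_0. With a = 5/3, b = -1/5, x_0 = -7, the solution is
  m(t) = x_0 * exp(a t) + (b/a) * (exp(a t) - 1)
       = (-7) * exp((5/3) t) + ((-1/5)/(5/3)) * (exp((5/3) t) - 1)
       = 3/25 - 178*exp(5*t/3)/25.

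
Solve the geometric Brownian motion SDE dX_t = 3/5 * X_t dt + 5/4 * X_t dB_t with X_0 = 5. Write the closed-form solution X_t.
X_t = 5 * exp((-29/160) * t + (5/4) * B_t)

For GBM dX = mu X dt + sigma X dB with X_0 = x_0, apply Itô to Y = log X: dY = (mu - sigma^2/2) dt + sigma dB, so Y_t = log(x_0) + (mu - sigma^2/2) t + sigma B_t and hence X_t = x_0 * exp((mu - sigma^2/2) t + sigma B_t).
With mu = 3/5, sigma = 5/4, x_0 = 5, this gives:
  X_t = 5 * exp((-29/160) * t + (5/4) * B_t).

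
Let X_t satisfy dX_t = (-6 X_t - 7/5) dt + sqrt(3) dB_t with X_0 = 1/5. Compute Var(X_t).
Var(X_t) = 1/4 - exp(-12*t)/4

The variance V(t) = Var(X_t) satisfies V'(t) = 2 a V(t) + c^2 with V(0) = 0 (drift coefficient is linear in X, diffusion is constant). With a = -6, c = sqrt(3), the solution is
  V(t) = (c^2 / (2 a)) * (exp(2 a t) - 1)
       = (sqrt(3)^2 / (2*(-6))) * (exp((-12) t) - 1)
       = 1/4 - exp(-12*t)/4.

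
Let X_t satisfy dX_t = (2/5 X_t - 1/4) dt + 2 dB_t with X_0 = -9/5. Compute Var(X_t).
Var(X_t) = 5*exp(4*t/5) - 5

The variance V(t) = Var(X_t) satisfies V'(t) = 2 a V(t) + c^2 with V(0) = 0 (drift coefficient is linear in X, diffusion is constant). With a = 2/5, c = 2, the solution is
  V(t) = (c^2 / (2 a)) * (exp(2 a t) - 1)
       = (2^2 / (2*(2/5))) * (exp((4/5) t) - 1)
       = 5*exp(4*t/5) - 5.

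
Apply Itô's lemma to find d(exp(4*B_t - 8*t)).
d(exp(4*B_t - 8*t)) = (0) dt + (4*exp(4*B_t - 8*t)) dB_t

Itô's formula for f(t, x): d f(t, B_t) = (f_t + (1/2) f_xx) dt + f_x dB_t. Compute partials of f(t, x) = exp(-8*t + 4*x):
  f_t(t,x)  = -8*exp(-8*t + 4*x)
  f_x(t,x)  = 4*exp(-8*t + 4*x)
  f_xx(t,x) = 16*exp(-8*t + 4*x)
Assemble drift = f_t + (1/2) f_xx = 0 and diffusion = f_x = 4*exp(-8*t + 4*x). Substituting x = B_t:
  d(exp(4*B_t - 8*t)) = (0) dt + (4*exp(4*B_t - 8*t)) dB_t.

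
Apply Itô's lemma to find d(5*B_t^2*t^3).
d(5*B_t^2*t^3) = (5*t^2*(3*B_t^2 + t)) dt + (10*B_t*t^3) dB_t

Itô's formula for f(t, x): d f(t, B_t) = (f_t + (1/2) f_xx) dt + f_x dB_t. Compute partials of f(t, x) = 5*t^3*x^2:
  f_t(t,x)  = 15*t^2*x^2
  f_x(t,x)  = 10*t^3*x
  f_xx(t,x) = 10*t^3
Assemble drift = f_t + (1/2) f_xx = 5*t^2*(t + 3*x^2) and diffusion = f_x = 10*t^3*x. Substituting x = B_t:
  d(5*B_t^2*t^3) = (5*t^2*(3*B_t^2 + t)) dt + (10*B_t*t^3) dB_t.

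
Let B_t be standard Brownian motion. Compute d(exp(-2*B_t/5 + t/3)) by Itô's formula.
d(exp(-2*B_t/5 + t/3)) = (31*exp(-2*B_t/5 + t/3)/75) dt + (-2*exp(-2*B_t/5 + t/3)/5) dB_t

Itô's formula for f(t, x): d f(t, B_t) = (f_t + (1/2) f_xx) dt + f_x dB_t. Compute partials of f(t, x) = exp(t/3 - 2*x/5):
  f_t(t,x)  = exp(t/3 - 2*x/5)/3
  f_x(t,x)  = -2*exp(t/3 - 2*x/5)/5
  f_xx(t,x) = 4*exp(t/3 - 2*x/5)/25
Assemble drift = f_t + (1/2) f_xx = 31*exp(t/3 - 2*x/5)/75 and diffusion = f_x = -2*exp(t/3 - 2*x/5)/5. Substituting x = B_t:
  d(exp(-2*B_t/5 + t/3)) = (31*exp(-2*B_t/5 + t/3)/75) dt + (-2*exp(-2*B_t/5 + t/3)/5) dB_t.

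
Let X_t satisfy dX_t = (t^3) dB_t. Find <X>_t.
<X>_t = t^7/7

For an Itô process dX_t = a(t) dt + b(t) dB_t, the quadratic variation is <X>_t = int_0^t b(s)^2 ds (the drift term does not contribute). Here b(s) = s^3, so
  b(s)^2 = s^6.
Integrating from 0 to t:
  <X>_t = int_0^t (s^6) ds = t^7/7.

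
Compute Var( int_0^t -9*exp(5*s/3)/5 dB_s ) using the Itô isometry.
Var = 243*exp(10*t/3)/250 - 243/250

The Itô integral of a deterministic integrand f(s) has mean 0 because each increment f(s) * (B_{s+ds} - B_s) has mean 0. By the Itô isometry:
  Var( int_0^t f(s) dB_s ) = E[ (int_0^t f(s) dB_s)^2 ] = int_0^t f(s)^2 ds.
Here f(s) = -9*exp(5*s/3)/5, so f(s)^2 = 81*exp(10*s/3)/25. Integrate:
  int_0^t (81*exp(10*s/3)/25) ds = 243*exp(10*t/3)/250 - 243/250.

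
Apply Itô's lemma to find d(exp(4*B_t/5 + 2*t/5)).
d(exp(4*B_t/5 + 2*t/5)) = (18*exp(4*B_t/5 + 2*t/5)/25) dt + (4*exp(4*B_t/5 + 2*t/5)/5) dB_t

Itô's formula for f(t, x): d f(t, B_t) = (f_t + (1/2) f_xx) dt + f_x dB_t. Compute partials of f(t, x) = exp(2*t/5 + 4*x/5):
  f_t(t,x)  = 2*exp(2*t/5 + 4*x/5)/5
  f_x(t,x)  = 4*exp(2*t/5 + 4*x/5)/5
  f_xx(t,x) = 16*exp(2*t/5 + 4*x/5)/25
Assemble drift = f_t + (1/2) f_xx = 18*exp(2*t/5 + 4*x/5)/25 and diffusion = f_x = 4*exp(2*t/5 + 4*x/5)/5. Substituting x = B_t:
  d(exp(4*B_t/5 + 2*t/5)) = (18*exp(4*B_t/5 + 2*t/5)/25) dt + (4*exp(4*B_t/5 + 2*t/5)/5) dB_t.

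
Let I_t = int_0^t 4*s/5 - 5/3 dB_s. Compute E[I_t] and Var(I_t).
E[I_t] = 0; Var(I_t) = t*(48*t^2 - 300*t + 625)/225

The Itô integral of a deterministic integrand f(s) has mean 0 because each increment f(s) * (B_{s+ds} - B_s) has mean 0. By the Itô isometry:
  Var( int_0^t f(s) dB_s ) = E[ (int_0^t f(s) dB_s)^2 ] = int_0^t f(s)^2 ds.
Here f(s) = 4*s/5 - 5/3, so f(s)^2 = (12*s - 25)^2/225. Integrate:
  int_0^t ((12*s - 25)^2/225) ds = t*(48*t^2 - 300*t + 625)/225.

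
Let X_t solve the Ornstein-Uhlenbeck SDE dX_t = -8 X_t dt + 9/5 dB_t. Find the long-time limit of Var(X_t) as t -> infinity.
lim Var(X_t) = 81/400

The OU SDE dX = -theta X dt + sigma dB admits the integrating factor exp(theta t): d(exp(theta t) X_t) = sigma exp(theta t) dB_t. Integrating from 0 to t gives X_t = x_0 * exp(-theta t) + sigma * int_0^t exp(-theta (t-s)) dB_s for any initial x_0. The Itô integral has variance (by the Itô isometry) sigma^2 * int_0^t exp(-2 theta (t - s)) ds = sigma^2 * (1 - exp(-2 theta t)) / (2 theta), independent of x_0.
With theta = 8, sigma = 9/5:
  Var(X_t) = (9/5)^2 * (1 - exp(-2*8 t)) / (2 * 8) = 81/400 - 81*exp(-16*t)/400.
As t -> infinity, exp(-2*8 t) -> 0, so the stationary variance is sigma^2 / (2 theta) = 81/400.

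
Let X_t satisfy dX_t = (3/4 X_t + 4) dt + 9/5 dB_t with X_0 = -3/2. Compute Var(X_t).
Var(X_t) = 54*exp(3*t/2)/25 - 54/25

The variance V(t) = Var(X_t) satisfies V'(t) = 2 a V(t) + c^2 with V(0) = 0 (drift coefficient is linear in X, diffusion is constant). With a = 3/4, c = 9/5, the solution is
  V(t) = (c^2 / (2 a)) * (exp(2 a t) - 1)
       = ((9/5)^2 / (2*(3/4))) * (exp((3/2) t) - 1)
       = 54*exp(3*t/2)/25 - 54/25.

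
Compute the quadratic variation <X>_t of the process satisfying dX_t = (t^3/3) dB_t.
<X>_t = t^7/63

For an Itô process dX_t = a(t) dt + b(t) dB_t, the quadratic variation is <X>_t = int_0^t b(s)^2 ds (the drift term does not contribute). Here b(s) = s^3/3, so
  b(s)^2 = s^6/9.
Integrating from 0 to t:
  <X>_t = int_0^t (s^6/9) ds = t^7/63.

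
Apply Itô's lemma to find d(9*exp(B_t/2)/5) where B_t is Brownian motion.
d(9*exp(B_t/2)/5) = (9*exp(B_t/2)/40) dt + (9*exp(B_t/2)/10) dB_t

Itô's formula for f(B_t) gives d f(B_t) = f'(B_t) dB_t + (1/2) f''(B_t) dt. Compute derivatives of f(x) = 9*exp(x/2)/5:
  f'(x)  = 9*exp(x/2)/10
  f''(x) = 9*exp(x/2)/20
Substitute x = B_t and multiply the f'' term by 1/2:
  drift     = (1/2) * (9*exp(x/2)/20) evaluated at B_t = 9*exp(B_t/2)/40
  diffusion = (9*exp(x/2)/10) evaluated at B_t = 9*exp(B_t/2)/10
Therefore d(9*exp(B_t/2)/5) = (9*exp(B_t/2)/40) dt + (9*exp(B_t/2)/10) dB_t.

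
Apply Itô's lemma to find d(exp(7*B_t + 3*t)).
d(exp(7*B_t + 3*t)) = (55*exp(7*B_t + 3*t)/2) dt + (7*exp(7*B_t + 3*t)) dB_t

Itô's formula for f(t, x): d f(t, B_t) = (f_t + (1/2) f_xx) dt + f_x dB_t. Compute partials of f(t, x) = exp(3*t + 7*x):
  f_t(t,x)  = 3*exp(3*t + 7*x)
  f_x(t,x)  = 7*exp(3*t + 7*x)
  f_xx(t,x) = 49*exp(3*t + 7*x)
Assemble drift = f_t + (1/2) f_xx = 55*exp(3*t + 7*x)/2 and diffusion = f_x = 7*exp(3*t + 7*x). Substituting x = B_t:
  d(exp(7*B_t + 3*t)) = (55*exp(7*B_t + 3*t)/2) dt + (7*exp(7*B_t + 3*t)) dB_t.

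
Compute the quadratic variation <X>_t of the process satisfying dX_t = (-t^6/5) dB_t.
<X>_t = t^13/325

For an Itô process dX_t = a(t) dt + b(t) dB_t, the quadratic variation is <X>_t = int_0^t b(s)^2 ds (the drift term does not contribute). Here b(s) = -s^6/5, so
  b(s)^2 = s^12/25.
Integrating from 0 to t:
  <X>_t = int_0^t (s^12/25) ds = t^13/325.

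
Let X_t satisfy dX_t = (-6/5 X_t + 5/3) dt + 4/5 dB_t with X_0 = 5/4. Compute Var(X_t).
Var(X_t) = 4/15 - 4*exp(-12*t/5)/15

The variance V(t) = Var(X_t) satisfies V'(t) = 2 a V(t) + c^2 with V(0) = 0 (drift coefficient is linear in X, diffusion is constant). With a = -6/5, c = 4/5, the solution is
  V(t) = (c^2 / (2 a)) * (exp(2 a t) - 1)
       = ((4/5)^2 / (2*(-6/5))) * (exp((-12/5) t) - 1)
       = 4/15 - 4*exp(-12*t/5)/15.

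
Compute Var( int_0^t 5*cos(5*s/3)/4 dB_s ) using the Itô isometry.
Var = 25*t/32 + 15*sin(10*t/3)/64

The Itô integral of a deterministic integrand f(s) has mean 0 because each increment f(s) * (B_{s+ds} - B_s) has mean 0. By the Itô isometry:
  Var( int_0^t f(s) dB_s ) = E[ (int_0^t f(s) dB_s)^2 ] = int_0^t f(s)^2 ds.
Here f(s) = 5*cos(5*s/3)/4, so f(s)^2 = 25*cos(5*s/3)^2/16. Integrate:
  int_0^t (25*cos(5*s/3)^2/16) ds = 25*t/32 + 15*sin(10*t/3)/64.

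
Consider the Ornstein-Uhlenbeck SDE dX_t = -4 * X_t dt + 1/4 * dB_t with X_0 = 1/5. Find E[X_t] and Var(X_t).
E[X_t] = exp(-4*t)/5; Var(X_t) = 1/128 - exp(-8*t)/128

The OU SDE dX = -theta X dt + sigma dB admits the integrating factor exp(theta t): d(exp(theta t) X_t) = sigma exp(theta t) dB_t. Integrating from 0 to t:
  X_t = x_0 * exp(-theta t) + sigma * int_0^t exp(-theta (t-s)) dB_s.
The Itô integral has mean 0 and (by the Itô isometry) variance sigma^2 * int_0^t exp(-2 theta (t - s)) ds = sigma^2 * (1 - exp(-2 theta t)) / (2 theta).
With theta = 4, sigma = 1/4, x_0 = 1/5:
  E[X_t] = 1/5 * exp(-4 t) = exp(-4*t)/5
  Var(X_t) = (1/4)^2 * (1 - exp(-2*4 t)) / (2 * 4) = 1/128 - exp(-8*t)/128.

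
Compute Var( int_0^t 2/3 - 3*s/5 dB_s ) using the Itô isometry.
Var = t*(27*t^2 - 90*t + 100)/225

The Itô integral of a deterministic integrand f(s) has mean 0 because each increment f(s) * (B_{s+ds} - B_s) has mean 0. By the Itô isometry:
  Var( int_0^t f(s) dB_s ) = E[ (int_0^t f(s) dB_s)^2 ] = int_0^t f(s)^2 ds.
Here f(s) = 2/3 - 3*s/5, so f(s)^2 = (9*s - 10)^2/225. Integrate:
  int_0^t ((9*s - 10)^2/225) ds = t*(27*t^2 - 90*t + 100)/225.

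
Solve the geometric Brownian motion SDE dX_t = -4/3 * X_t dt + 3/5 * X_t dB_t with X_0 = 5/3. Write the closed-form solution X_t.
X_t = 5/3 * exp((-227/150) * t + (3/5) * B_t)

For GBM dX = mu X dt + sigma X dB with X_0 = x_0, apply Itô to Y = log X: dY = (mu - sigma^2/2) dt + sigma dB, so Y_t = log(x_0) + (mu - sigma^2/2) t + sigma B_t and hence X_t = x_0 * exp((mu - sigma^2/2) t + sigma B_t).
With mu = -4/3, sigma = 3/5, x_0 = 5/3, this gives:
  X_t = 5/3 * exp((-227/150) * t + (3/5) * B_t).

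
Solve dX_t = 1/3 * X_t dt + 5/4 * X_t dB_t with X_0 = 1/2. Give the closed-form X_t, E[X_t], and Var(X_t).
X_t = 1/2 * exp((-43/96) t + (5/4) B_t); E[X_t] = exp(t/3)/2; Var(X_t) = (exp(25*t/16) - 1)*exp(2*t/3)/4

For GBM dX = mu X dt + sigma X dB with X_0 = x_0, apply Itô to Y = log X: dY = (mu - sigma^2/2) dt + sigma dB, so Y_t = log(x_0) + (mu - sigma^2/2) t + sigma B_t and hence X_t = x_0 * exp((mu - sigma^2/2) t + sigma B_t).
With mu = 1/3, sigma = 5/4, x_0 = 1/2, this gives:
  X_t = 1/2 * exp((-43/96) * t + (5/4) * B_t).
Since sigma*B_t ~ Normal(0, sigma^2 t), E[exp(sigma*B_t)] = exp(sigma^2 t / 2); so E[X_t] = x_0 * exp((mu - sigma^2/2) t) * exp(sigma^2 t / 2) = x_0 * exp(mu t) = exp(t/3)/2.
Var(X_t) = E[X_t^2] - (E[X_t])^2 = x_0^2 * exp(2 mu t) * (exp(sigma^2 t) - 1) = (exp(25*t/16) - 1)*exp(2*t/3)/4.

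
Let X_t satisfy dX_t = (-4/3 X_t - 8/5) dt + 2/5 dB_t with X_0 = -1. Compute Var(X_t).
Var(X_t) = 3/50 - 3*exp(-8*t/3)/50

The variance V(t) = Var(X_t) satisfies V'(t) = 2 a V(t) + c^2 with V(0) = 0 (drift coefficient is linear in X, diffusion is constant). With a = -4/3, c = 2/5, the solution is
  V(t) = (c^2 / (2 a)) * (exp(2 a t) - 1)
       = ((2/5)^2 / (2*(-4/3))) * (exp((-8/3) t) - 1)
       = 3/50 - 3*exp(-8*t/3)/50.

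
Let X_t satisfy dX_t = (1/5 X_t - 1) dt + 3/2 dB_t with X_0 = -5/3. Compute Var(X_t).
Var(X_t) = 45*exp(2*t/5)/8 - 45/8

The variance V(t) = Var(X_t) satisfies V'(t) = 2 a V(t) + c^2 with V(0) = 0 (drift coefficient is linear in X, diffusion is constant). With a = 1/5, c = 3/2, the solution is
  V(t) = (c^2 / (2 a)) * (exp(2 a t) - 1)
       = ((3/2)^2 / (2*(1/5))) * (exp((2/5) t) - 1)
       = 45*exp(2*t/5)/8 - 45/8.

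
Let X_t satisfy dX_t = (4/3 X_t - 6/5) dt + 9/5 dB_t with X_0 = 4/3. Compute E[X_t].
E[X_t] = 13*exp(4*t/3)/30 + 9/10

Taking expectations and using E[dB_t] = 0, the mean m(t) = E[X_t] satisfies the ODE m'(t) = a m(t) + b with m(0) = x_0. With a = 4/3, b = -6/5, x_0 = 4/3, the solution is
  m(t) = x_0 * exp(a t) + (b/a) * (exp(a t) - 1)
       = (4/3) * exp((4/3) t) + ((-6/5)/(4/3)) * (exp((4/3) t) - 1)
       = 13*exp(4*t/3)/30 + 9/10.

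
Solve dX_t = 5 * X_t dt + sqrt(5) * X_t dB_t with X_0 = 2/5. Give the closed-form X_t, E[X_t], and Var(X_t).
X_t = 2/5 * exp((5/2) t + (sqrt(5)) B_t); E[X_t] = 2*exp(5*t)/5; Var(X_t) = 4*(exp(5*t) - 1)*exp(10*t)/25

For GBM dX = mu X dt + sigma X dB with X_0 = x_0, apply Itô to Y = log X: dY = (mu - sigma^2/2) dt + sigma dB, so Y_t = log(x_0) + (mu - sigma^2/2) t + sigma B_t and hence X_t = x_0 * exp((mu - sigma^2/2) t + sigma B_t).
With mu = 5, sigma = sqrt(5), x_0 = 2/5, this gives:
  X_t = 2/5 * exp((5/2) * t + (sqrt(5)) * B_t).
Since sigma*B_t ~ Normal(0, sigma^2 t), E[exp(sigma*B_t)] = exp(sigma^2 t / 2); so E[X_t] = x_0 * exp((mu - sigma^2/2) t) * exp(sigma^2 t / 2) = x_0 * exp(mu t) = 2*exp(5*t)/5.
Var(X_t) = E[X_t^2] - (E[X_t])^2 = x_0^2 * exp(2 mu t) * (exp(sigma^2 t) - 1) = 4*(exp(5*t) - 1)*exp(10*t)/25.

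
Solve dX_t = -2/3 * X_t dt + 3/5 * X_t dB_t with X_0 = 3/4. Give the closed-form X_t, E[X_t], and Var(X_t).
X_t = 3/4 * exp((-127/150) t + (3/5) B_t); E[X_t] = 3*exp(-2*t/3)/4; Var(X_t) = (9*exp(9*t/25) - 9)*exp(-4*t/3)/16

For GBM dX = mu X dt + sigma X dB with X_0 = x_0, apply Itô to Y = log X: dY = (mu - sigma^2/2) dt + sigma dB, so Y_t = log(x_0) + (mu - sigma^2/2) t + sigma B_t and hence X_t = x_0 * exp((mu - sigma^2/2) t + sigma B_t).
With mu = -2/3, sigma = 3/5, x_0 = 3/4, this gives:
  X_t = 3/4 * exp((-127/150) * t + (3/5) * B_t).
Since sigma*B_t ~ Normal(0, sigma^2 t), E[exp(sigma*B_t)] = exp(sigma^2 t / 2); so E[X_t] = x_0 * exp((mu - sigma^2/2) t) * exp(sigma^2 t / 2) = x_0 * exp(mu t) = 3*exp(-2*t/3)/4.
Var(X_t) = E[X_t^2] - (E[X_t])^2 = x_0^2 * exp(2 mu t) * (exp(sigma^2 t) - 1) = (9*exp(9*t/25) - 9)*exp(-4*t/3)/16.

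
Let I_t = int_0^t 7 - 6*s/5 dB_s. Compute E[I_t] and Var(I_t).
E[I_t] = 0; Var(I_t) = t*(12*t^2 - 210*t + 1225)/25

The Itô integral of a deterministic integrand f(s) has mean 0 because each increment f(s) * (B_{s+ds} - B_s) has mean 0. By the Itô isometry:
  Var( int_0^t f(s) dB_s ) = E[ (int_0^t f(s) dB_s)^2 ] = int_0^t f(s)^2 ds.
Here f(s) = 7 - 6*s/5, so f(s)^2 = (6*s - 35)^2/25. Integrate:
  int_0^t ((6*s - 35)^2/25) ds = t*(12*t^2 - 210*t + 1225)/25.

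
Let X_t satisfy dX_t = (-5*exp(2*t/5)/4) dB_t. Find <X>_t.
<X>_t = 125*exp(4*t/5)/64 - 125/64

For an Itô process dX_t = a(t) dt + b(t) dB_t, the quadratic variation is <X>_t = int_0^t b(s)^2 ds (the drift term does not contribute). Here b(s) = -5*exp(2*s/5)/4, so
  b(s)^2 = 25*exp(4*s/5)/16.
Integrating from 0 to t:
  <X>_t = int_0^t (25*exp(4*s/5)/16) ds = 125*exp(4*t/5)/64 - 125/64.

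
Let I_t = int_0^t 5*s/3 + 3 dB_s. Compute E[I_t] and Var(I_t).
E[I_t] = 0; Var(I_t) = t*(25*t^2 + 135*t + 243)/27

The Itô integral of a deterministic integrand f(s) has mean 0 because each increment f(s) * (B_{s+ds} - B_s) has mean 0. By the Itô isometry:
  Var( int_0^t f(s) dB_s ) = E[ (int_0^t f(s) dB_s)^2 ] = int_0^t f(s)^2 ds.
Here f(s) = 5*s/3 + 3, so f(s)^2 = (5*s + 9)^2/9. Integrate:
  int_0^t ((5*s + 9)^2/9) ds = t*(25*t^2 + 135*t + 243)/27.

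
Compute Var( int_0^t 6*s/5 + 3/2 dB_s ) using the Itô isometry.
Var = 3*t*(16*t^2 + 60*t + 75)/100

The Itô integral of a deterministic integrand f(s) has mean 0 because each increment f(s) * (B_{s+ds} - B_s) has mean 0. By the Itô isometry:
  Var( int_0^t f(s) dB_s ) = E[ (int_0^t f(s) dB_s)^2 ] = int_0^t f(s)^2 ds.
Here f(s) = 6*s/5 + 3/2, so f(s)^2 = 9*(4*s + 5)^2/100. Integrate:
  int_0^t (9*(4*s + 5)^2/100) ds = 3*t*(16*t^2 + 60*t + 75)/100.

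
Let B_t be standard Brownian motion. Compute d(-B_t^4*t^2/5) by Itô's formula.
d(-B_t^4*t^2/5) = (2*B_t^2*t*(-B_t^2 - 3*t)/5) dt + (-4*B_t^3*t^2/5) dB_t

Itô's formula for f(t, x): d f(t, B_t) = (f_t + (1/2) f_xx) dt + f_x dB_t. Compute partials of f(t, x) = -t^2*x^4/5:
  f_t(t,x)  = -2*t*x^4/5
  f_x(t,x)  = -4*t^2*x^3/5
  f_xx(t,x) = -12*t^2*x^2/5
Assemble drift = f_t + (1/2) f_xx = 2*t*x^2*(-3*t - x^2)/5 and diffusion = f_x = -4*t^2*x^3/5. Substituting x = B_t:
  d(-B_t^4*t^2/5) = (2*B_t^2*t*(-B_t^2 - 3*t)/5) dt + (-4*B_t^3*t^2/5) dB_t.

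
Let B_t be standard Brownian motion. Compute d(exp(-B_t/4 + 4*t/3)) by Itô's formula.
d(exp(-B_t/4 + 4*t/3)) = (131*exp(-B_t/4 + 4*t/3)/96) dt + (-exp(-B_t/4 + 4*t/3)/4) dB_t

Itô's formula for f(t, x): d f(t, B_t) = (f_t + (1/2) f_xx) dt + f_x dB_t. Compute partials of f(t, x) = exp(4*t/3 - x/4):
  f_t(t,x)  = 4*exp(4*t/3 - x/4)/3
  f_x(t,x)  = -exp(4*t/3 - x/4)/4
  f_xx(t,x) = exp(4*t/3 - x/4)/16
Assemble drift = f_t + (1/2) f_xx = 131*exp(4*t/3 - x/4)/96 and diffusion = f_x = -exp(4*t/3 - x/4)/4. Substituting x = B_t:
  d(exp(-B_t/4 + 4*t/3)) = (131*exp(-B_t/4 + 4*t/3)/96) dt + (-exp(-B_t/4 + 4*t/3)/4) dB_t.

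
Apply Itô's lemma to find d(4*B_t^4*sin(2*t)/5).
d(4*B_t^4*sin(2*t)/5) = (8*B_t^2*(B_t^2*cos(2*t) + 3*sin(2*t))/5) dt + (16*B_t^3*sin(2*t)/5) dB_t

Itô's formula for f(t, x): d f(t, B_t) = (f_t + (1/2) f_xx) dt + f_x dB_t. Compute partials of f(t, x) = 4*x^4*sin(2*t)/5:
  f_t(t,x)  = 8*x^4*cos(2*t)/5
  f_x(t,x)  = 16*x^3*sin(2*t)/5
  f_xx(t,x) = 48*x^2*sin(2*t)/5
Assemble drift = f_t + (1/2) f_xx = 8*x^2*(x^2*cos(2*t) + 3*sin(2*t))/5 and diffusion = f_x = 16*x^3*sin(2*t)/5. Substituting x = B_t:
  d(4*B_t^4*sin(2*t)/5) = (8*B_t^2*(B_t^2*cos(2*t) + 3*sin(2*t))/5) dt + (16*B_t^3*sin(2*t)/5) dB_t.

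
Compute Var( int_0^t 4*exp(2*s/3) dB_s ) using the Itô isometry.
Var = 12*exp(4*t/3) - 12

The Itô integral of a deterministic integrand f(s) has mean 0 because each increment f(s) * (B_{s+ds} - B_s) has mean 0. By the Itô isometry:
  Var( int_0^t f(s) dB_s ) = E[ (int_0^t f(s) dB_s)^2 ] = int_0^t f(s)^2 ds.
Here f(s) = 4*exp(2*s/3), so f(s)^2 = 16*exp(4*s/3). Integrate:
  int_0^t (16*exp(4*s/3)) ds = 12*exp(4*t/3) - 12.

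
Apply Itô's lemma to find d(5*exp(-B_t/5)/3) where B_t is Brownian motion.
d(5*exp(-B_t/5)/3) = (exp(-B_t/5)/30) dt + (-exp(-B_t/5)/3) dB_t

Itô's formula for f(B_t) gives d f(B_t) = f'(B_t) dB_t + (1/2) f''(B_t) dt. Compute derivatives of f(x) = 5*exp(-x/5)/3:
  f'(x)  = -exp(-x/5)/3
  f''(x) = exp(-x/5)/15
Substitute x = B_t and multiply the f'' term by 1/2:
  drift     = (1/2) * (exp(-x/5)/15) evaluated at B_t = exp(-B_t/5)/30
  diffusion = (-exp(-x/5)/3) evaluated at B_t = -exp(-B_t/5)/3
Therefore d(5*exp(-B_t/5)/3) = (exp(-B_t/5)/30) dt + (-exp(-B_t/5)/3) dB_t.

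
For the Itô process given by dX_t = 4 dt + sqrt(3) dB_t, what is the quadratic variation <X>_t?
<X>_t = 3*t

For an Itô process dX_t = a(t) dt + b(t) dB_t, the quadratic variation is <X>_t = int_0^t b(s)^2 ds (the drift term does not contribute). Here b(s) = sqrt(3), so
  b(s)^2 = 3.
Integrating from 0 to t:
  <X>_t = int_0^t (3) ds = 3*t.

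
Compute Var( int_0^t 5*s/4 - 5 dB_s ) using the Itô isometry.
Var = 25*t*(t^2 - 12*t + 48)/48

The Itô integral of a deterministic integrand f(s) has mean 0 because each increment f(s) * (B_{s+ds} - B_s) has mean 0. By the Itô isometry:
  Var( int_0^t f(s) dB_s ) = E[ (int_0^t f(s) dB_s)^2 ] = int_0^t f(s)^2 ds.
Here f(s) = 5*s/4 - 5, so f(s)^2 = 25*(s - 4)^2/16. Integrate:
  int_0^t (25*(s - 4)^2/16) ds = 25*t*(t^2 - 12*t + 48)/48.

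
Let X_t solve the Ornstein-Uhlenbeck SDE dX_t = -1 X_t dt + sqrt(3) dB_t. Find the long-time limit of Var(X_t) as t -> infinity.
lim Var(X_t) = 3/2

The OU SDE dX = -theta X dt + sigma dB admits the integrating factor exp(theta t): d(exp(theta t) X_t) = sigma exp(theta t) dB_t. Integrating from 0 to t gives X_t = x_0 * exp(-theta t) + sigma * int_0^t exp(-theta (t-s)) dB_s for any initial x_0. The Itô integral has variance (by the Itô isometry) sigma^2 * int_0^t exp(-2 theta (t - s)) ds = sigma^2 * (1 - exp(-2 theta t)) / (2 theta), independent of x_0.
With theta = 1, sigma = sqrt(3):
  Var(X_t) = (sqrt(3))^2 * (1 - exp(-2*1 t)) / (2 * 1) = 3/2 - 3*exp(-2*t)/2.
As t -> infinity, exp(-2*1 t) -> 0, so the stationary variance is sigma^2 / (2 theta) = 3/2.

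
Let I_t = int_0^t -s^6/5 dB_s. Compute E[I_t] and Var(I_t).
E[I_t] = 0; Var(I_t) = t^13/325

The Itô integral of a deterministic integrand f(s) has mean 0 because each increment f(s) * (B_{s+ds} - B_s) has mean 0. By the Itô isometry:
  Var( int_0^t f(s) dB_s ) = E[ (int_0^t f(s) dB_s)^2 ] = int_0^t f(s)^2 ds.
Here f(s) = -s^6/5, so f(s)^2 = s^12/25. Integrate:
  int_0^t (s^12/25) ds = t^13/325.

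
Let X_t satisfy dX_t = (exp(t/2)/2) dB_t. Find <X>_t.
<X>_t = exp(t)/4 - 1/4

For an Itô process dX_t = a(t) dt + b(t) dB_t, the quadratic variation is <X>_t = int_0^t b(s)^2 ds (the drift term does not contribute). Here b(s) = exp(s/2)/2, so
  b(s)^2 = exp(s)/4.
Integrating from 0 to t:
  <X>_t = int_0^t (exp(s)/4) ds = exp(t)/4 - 1/4.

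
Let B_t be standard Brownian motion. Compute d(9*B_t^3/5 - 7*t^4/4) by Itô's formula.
d(9*B_t^3/5 - 7*t^4/4) = (27*B_t/5 - 7*t^3) dt + (27*B_t^2/5) dB_t

Itô's formula for f(t, x): d f(t, B_t) = (f_t + (1/2) f_xx) dt + f_x dB_t. Compute partials of f(t, x) = -7*t^4/4 + 9*x^3/5:
  f_t(t,x)  = -7*t^3
  f_x(t,x)  = 27*x^2/5
  f_xx(t,x) = 54*x/5
Assemble drift = f_t + (1/2) f_xx = -7*t^3 + 27*x/5 and diffusion = f_x = 27*x^2/5. Substituting x = B_t:
  d(9*B_t^3/5 - 7*t^4/4) = (27*B_t/5 - 7*t^3) dt + (27*B_t^2/5) dB_t.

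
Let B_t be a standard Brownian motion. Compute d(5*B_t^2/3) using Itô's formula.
d(5*B_t^2/3) = (5/3) dt + (10*B_t/3) dB_t

Itô's formula for f(B_t) gives d f(B_t) = f'(B_t) dB_t + (1/2) f''(B_t) dt. Compute derivatives of f(x) = 5*x^2/3:
  f'(x)  = 10*x/3
  f''(x) = 10/3
Substitute x = B_t and multiply the f'' term by 1/2:
  drift     = (1/2) * (10/3) evaluated at B_t = 5/3
  diffusion = (10*x/3) evaluated at B_t = 10*B_t/3
Therefore d(5*B_t^2/3) = (5/3) dt + (10*B_t/3) dB_t.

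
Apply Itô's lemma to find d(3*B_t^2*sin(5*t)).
d(3*B_t^2*sin(5*t)) = (15*B_t^2*cos(5*t) + 3*sin(5*t)) dt + (6*B_t*sin(5*t)) dB_t

Itô's formula for f(t, x): d f(t, B_t) = (f_t + (1/2) f_xx) dt + f_x dB_t. Compute partials of f(t, x) = 3*x^2*sin(5*t):
  f_t(t,x)  = 15*x^2*cos(5*t)
  f_x(t,x)  = 6*x*sin(5*t)
  f_xx(t,x) = 6*sin(5*t)
Assemble drift = f_t + (1/2) f_xx = 15*x^2*cos(5*t) + 3*sin(5*t) and diffusion = f_x = 6*x*sin(5*t). Substituting x = B_t:
  d(3*B_t^2*sin(5*t)) = (15*B_t^2*cos(5*t) + 3*sin(5*t)) dt + (6*B_t*sin(5*t)) dB_t.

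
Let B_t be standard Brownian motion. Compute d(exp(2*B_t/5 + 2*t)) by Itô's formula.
d(exp(2*B_t/5 + 2*t)) = (52*exp(2*B_t/5 + 2*t)/25) dt + (2*exp(2*B_t/5 + 2*t)/5) dB_t

Itô's formula for f(t, x): d f(t, B_t) = (f_t + (1/2) f_xx) dt + f_x dB_t. Compute partials of f(t, x) = exp(2*t + 2*x/5):
  f_t(t,x)  = 2*exp(2*t + 2*x/5)
  f_x(t,x)  = 2*exp(2*t + 2*x/5)/5
  f_xx(t,x) = 4*exp(2*t + 2*x/5)/25
Assemble drift = f_t + (1/2) f_xx = 52*exp(2*t + 2*x/5)/25 and diffusion = f_x = 2*exp(2*t + 2*x/5)/5. Substituting x = B_t:
  d(exp(2*B_t/5 + 2*t)) = (52*exp(2*B_t/5 + 2*t)/25) dt + (2*exp(2*B_t/5 + 2*t)/5) dB_t.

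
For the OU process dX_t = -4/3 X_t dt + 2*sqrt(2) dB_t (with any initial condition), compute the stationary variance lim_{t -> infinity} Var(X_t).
lim Var(X_t) = 3

The OU SDE dX = -theta X dt + sigma dB admits the integrating factor exp(theta t): d(exp(theta t) X_t) = sigma exp(theta t) dB_t. Integrating from 0 to t gives X_t = x_0 * exp(-theta t) + sigma * int_0^t exp(-theta (t-s)) dB_s for any initial x_0. The Itô integral has variance (by the Itô isometry) sigma^2 * int_0^t exp(-2 theta (t - s)) ds = sigma^2 * (1 - exp(-2 theta t)) / (2 theta), independent of x_0.
With theta = 4/3, sigma = 2*sqrt(2):
  Var(X_t) = (2*sqrt(2))^2 * (1 - exp(-2*4/3 t)) / (2 * 4/3) = 3 - 3*exp(-8*t/3).
As t -> infinity, exp(-2*4/3 t) -> 0, so the stationary variance is sigma^2 / (2 theta) = 3.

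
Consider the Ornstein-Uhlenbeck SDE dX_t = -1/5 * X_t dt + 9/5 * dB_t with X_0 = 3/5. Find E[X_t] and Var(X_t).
E[X_t] = 3*exp(-t/5)/5; Var(X_t) = 81/10 - 81*exp(-2*t/5)/10

The OU SDE dX = -theta X dt + sigma dB admits the integrating factor exp(theta t): d(exp(theta t) X_t) = sigma exp(theta t) dB_t. Integrating from 0 to t:
  X_t = x_0 * exp(-theta t) + sigma * int_0^t exp(-theta (t-s)) dB_s.
The Itô integral has mean 0 and (by the Itô isometry) variance sigma^2 * int_0^t exp(-2 theta (t - s)) ds = sigma^2 * (1 - exp(-2 theta t)) / (2 theta).
With theta = 1/5, sigma = 9/5, x_0 = 3/5:
  E[X_t] = 3/5 * exp(-1/5 t) = 3*exp(-t/5)/5
  Var(X_t) = (9/5)^2 * (1 - exp(-2*1/5 t)) / (2 * 1/5) = 81/10 - 81*exp(-2*t/5)/10.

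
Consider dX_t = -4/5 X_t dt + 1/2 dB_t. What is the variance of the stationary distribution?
lim Var(X_t) = 5/32

The OU SDE dX = -theta X dt + sigma dB admits the integrating factor exp(theta t): d(exp(theta t) X_t) = sigma exp(theta t) dB_t. Integrating from 0 to t gives X_t = x_0 * exp(-theta t) + sigma * int_0^t exp(-theta (t-s)) dB_s for any initial x_0. The Itô integral has variance (by the Itô isometry) sigma^2 * int_0^t exp(-2 theta (t - s)) ds = sigma^2 * (1 - exp(-2 theta t)) / (2 theta), independent of x_0.
With theta = 4/5, sigma = 1/2:
  Var(X_t) = (1/2)^2 * (1 - exp(-2*4/5 t)) / (2 * 4/5) = 5/32 - 5*exp(-8*t/5)/32.
As t -> infinity, exp(-2*4/5 t) -> 0, so the stationary variance is sigma^2 / (2 theta) = 5/32.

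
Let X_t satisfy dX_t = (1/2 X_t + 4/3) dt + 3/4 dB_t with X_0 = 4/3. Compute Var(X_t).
Var(X_t) = 9*exp(t)/16 - 9/16

The variance V(t) = Var(X_t) satisfies V'(t) = 2 a V(t) + c^2 with V(0) = 0 (drift coefficient is linear in X, diffusion is constant). With a = 1/2, c = 3/4, the solution is
  V(t) = (c^2 / (2 a)) * (exp(2 a t) - 1)
       = ((3/4)^2 / (2*(1/2))) * (exp(1 t) - 1)
       = 9*exp(t)/16 - 9/16.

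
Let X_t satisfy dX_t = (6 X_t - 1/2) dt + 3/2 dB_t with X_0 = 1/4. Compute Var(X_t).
Var(X_t) = 3*exp(12*t)/16 - 3/16

The variance V(t) = Var(X_t) satisfies V'(t) = 2 a V(t) + c^2 with V(0) = 0 (drift coefficient is linear in X, diffusion is constant). With a = 6, c = 3/2, the solution is
  V(t) = (c^2 / (2 a)) * (exp(2 a t) - 1)
       = ((3/2)^2 / (2*6)) * (exp(12 t) - 1)
       = 3*exp(12*t)/16 - 3/16.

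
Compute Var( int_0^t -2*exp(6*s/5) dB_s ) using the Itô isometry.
Var = 5*exp(12*t/5)/3 - 5/3

The Itô integral of a deterministic integrand f(s) has mean 0 because each increment f(s) * (B_{s+ds} - B_s) has mean 0. By the Itô isometry:
  Var( int_0^t f(s) dB_s ) = E[ (int_0^t f(s) dB_s)^2 ] = int_0^t f(s)^2 ds.
Here f(s) = -2*exp(6*s/5), so f(s)^2 = 4*exp(12*s/5). Integrate:
  int_0^t (4*exp(12*s/5)) ds = 5*exp(12*t/5)/3 - 5/3.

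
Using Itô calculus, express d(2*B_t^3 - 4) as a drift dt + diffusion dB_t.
d(2*B_t^3 - 4) = (6*B_t) dt + (6*B_t^2) dB_t

Itô's formula for f(B_t) gives d f(B_t) = f'(B_t) dB_t + (1/2) f''(B_t) dt. Compute derivatives of f(x) = 2*x^3 - 4:
  f'(x)  = 6*x^2
  f''(x) = 12*x
Substitute x = B_t and multiply the f'' term by 1/2:
  drift     = (1/2) * (12*x) evaluated at B_t = 6*B_t
  diffusion = (6*x^2) evaluated at B_t = 6*B_t^2
Therefore d(2*B_t^3 - 4) = (6*B_t) dt + (6*B_t^2) dB_t.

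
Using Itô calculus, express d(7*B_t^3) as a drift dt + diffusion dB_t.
d(7*B_t^3) = (21*B_t) dt + (21*B_t^2) dB_t

Itô's formula for f(B_t) gives d f(B_t) = f'(B_t) dB_t + (1/2) f''(B_t) dt. Compute derivatives of f(x) = 7*x^3:
  f'(x)  = 21*x^2
  f''(x) = 42*x
Substitute x = B_t and multiply the f'' term by 1/2:
  drift     = (1/2) * (42*x) evaluated at B_t = 21*B_t
  diffusion = (21*x^2) evaluated at B_t = 21*B_t^2
Therefore d(7*B_t^3) = (21*B_t) dt + (21*B_t^2) dB_t.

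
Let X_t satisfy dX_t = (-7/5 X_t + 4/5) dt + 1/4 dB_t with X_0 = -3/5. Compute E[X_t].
E[X_t] = 4/7 - 41*exp(-7*t/5)/35

Taking expectations and using E[dB_t] = 0, the mean m(t) = E[X_t] satisfies the ODE m'(t) = a m(t) + b with m(0) = x_0. With a = -7/5, b = 4/5, x_0 = -3/5, the solution is
  m(t) = x_0 * exp(a t) + (b/a) * (exp(a t) - 1)
       = (-3/5) * exp((-7/5) t) + ((4/5)/(-7/5)) * (exp((-7/5) t) - 1)
       = 4/7 - 41*exp(-7*t/5)/35.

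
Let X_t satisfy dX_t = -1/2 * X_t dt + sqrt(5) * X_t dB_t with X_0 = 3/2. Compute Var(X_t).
Var(X_t) = (9*exp(5*t) - 9)*exp(-t)/4

For GBM dX = mu X dt + sigma X dB with X_0 = x_0, apply Itô to Y = log X: dY = (mu - sigma^2/2) dt + sigma dB, so Y_t = log(x_0) + (mu - sigma^2/2) t + sigma B_t and hence X_t = x_0 * exp((mu - sigma^2/2) t + sigma B_t).
With mu = -1/2, sigma = sqrt(5), x_0 = 3/2, this gives:
  X_t = 3/2 * exp((-3) * t + (sqrt(5)) * B_t).
Since sigma*B_t ~ Normal(0, sigma^2 t), E[exp(sigma*B_t)] = exp(sigma^2 t / 2); so E[X_t] = x_0 * exp((mu - sigma^2/2) t) * exp(sigma^2 t / 2) = x_0 * exp(mu t) = 3*exp(-t/2)/2.
Var(X_t) = E[X_t^2] - (E[X_t])^2 = x_0^2 * exp(2 mu t) * (exp(sigma^2 t) - 1) = (9*exp(5*t) - 9)*exp(-t)/4.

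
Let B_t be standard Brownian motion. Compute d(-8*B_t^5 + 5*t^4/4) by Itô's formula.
d(-8*B_t^5 + 5*t^4/4) = (-80*B_t^3 + 5*t^3) dt + (-40*B_t^4) dB_t

Itô's formula for f(t, x): d f(t, B_t) = (f_t + (1/2) f_xx) dt + f_x dB_t. Compute partials of f(t, x) = 5*t^4/4 - 8*x^5:
  f_t(t,x)  = 5*t^3
  f_x(t,x)  = -40*x^4
  f_xx(t,x) = -160*x^3
Assemble drift = f_t + (1/2) f_xx = 5*t^3 - 80*x^3 and diffusion = f_x = -40*x^4. Substituting x = B_t:
  d(-8*B_t^5 + 5*t^4/4) = (-80*B_t^3 + 5*t^3) dt + (-40*B_t^4) dB_t.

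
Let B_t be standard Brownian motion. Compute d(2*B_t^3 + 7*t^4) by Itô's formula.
d(2*B_t^3 + 7*t^4) = (6*B_t + 28*t^3) dt + (6*B_t^2) dB_t

Itô's formula for f(t, x): d f(t, B_t) = (f_t + (1/2) f_xx) dt + f_x dB_t. Compute partials of f(t, x) = 7*t^4 + 2*x^3:
  f_t(t,x)  = 28*t^3
  f_x(t,x)  = 6*x^2
  f_xx(t,x) = 12*x
Assemble drift = f_t + (1/2) f_xx = 28*t^3 + 6*x and diffusion = f_x = 6*x^2. Substituting x = B_t:
  d(2*B_t^3 + 7*t^4) = (6*B_t + 28*t^3) dt + (6*B_t^2) dB_t.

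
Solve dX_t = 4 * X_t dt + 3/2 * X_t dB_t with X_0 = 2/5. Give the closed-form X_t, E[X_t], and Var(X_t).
X_t = 2/5 * exp((23/8) t + (3/2) B_t); E[X_t] = 2*exp(4*t)/5; Var(X_t) = 4*(exp(9*t/4) - 1)*exp(8*t)/25

For GBM dX = mu X dt + sigma X dB with X_0 = x_0, apply Itô to Y = log X: dY = (mu - sigma^2/2) dt + sigma dB, so Y_t = log(x_0) + (mu - sigma^2/2) t + sigma B_t and hence X_t = x_0 * exp((mu - sigma^2/2) t + sigma B_t).
With mu = 4, sigma = 3/2, x_0 = 2/5, this gives:
  X_t = 2/5 * exp((23/8) * t + (3/2) * B_t).
Since sigma*B_t ~ Normal(0, sigma^2 t), E[exp(sigma*B_t)] = exp(sigma^2 t / 2); so E[X_t] = x_0 * exp((mu - sigma^2/2) t) * exp(sigma^2 t / 2) = x_0 * exp(mu t) = 2*exp(4*t)/5.
Var(X_t) = E[X_t^2] - (E[X_t])^2 = x_0^2 * exp(2 mu t) * (exp(sigma^2 t) - 1) = 4*(exp(9*t/4) - 1)*exp(8*t)/25.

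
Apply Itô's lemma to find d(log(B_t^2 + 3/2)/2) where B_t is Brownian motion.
d(log(B_t^2 + 3/2)/2) = ((3 - 2*B_t^2)/(2*B_t^2 + 3)^2) dt + (2*B_t/(2*B_t^2 + 3)) dB_t

Itô's formula for f(B_t) gives d f(B_t) = f'(B_t) dB_t + (1/2) f''(B_t) dt. Compute derivatives of f(x) = log(x^2 + 3/2)/2:
  f'(x)  = 2*x/(2*x^2 + 3)
  f''(x) = 2*(3 - 2*x^2)/(2*x^2 + 3)^2
Substitute x = B_t and multiply the f'' term by 1/2:
  drift     = (1/2) * (2*(3 - 2*x^2)/(2*x^2 + 3)^2) evaluated at B_t = (3 - 2*B_t^2)/(2*B_t^2 + 3)^2
  diffusion = (2*x/(2*x^2 + 3)) evaluated at B_t = 2*B_t/(2*B_t^2 + 3)
Therefore d(log(B_t^2 + 3/2)/2) = ((3 - 2*B_t^2)/(2*B_t^2 + 3)^2) dt + (2*B_t/(2*B_t^2 + 3)) dB_t.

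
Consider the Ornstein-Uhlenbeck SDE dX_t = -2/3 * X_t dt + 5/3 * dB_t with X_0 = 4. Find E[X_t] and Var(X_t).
E[X_t] = 4*exp(-2*t/3); Var(X_t) = 25/12 - 25*exp(-4*t/3)/12

The OU SDE dX = -theta X dt + sigma dB admits the integrating factor exp(theta t): d(exp(theta t) X_t) = sigma exp(theta t) dB_t. Integrating from 0 to t:
  X_t = x_0 * exp(-theta t) + sigma * int_0^t exp(-theta (t-s)) dB_s.
The Itô integral has mean 0 and (by the Itô isometry) variance sigma^2 * int_0^t exp(-2 theta (t - s)) ds = sigma^2 * (1 - exp(-2 theta t)) / (2 theta).
With theta = 2/3, sigma = 5/3, x_0 = 4:
  E[X_t] = 4 * exp(-2/3 t) = 4*exp(-2*t/3)
  Var(X_t) = (5/3)^2 * (1 - exp(-2*2/3 t)) / (2 * 2/3) = 25/12 - 25*exp(-4*t/3)/12.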